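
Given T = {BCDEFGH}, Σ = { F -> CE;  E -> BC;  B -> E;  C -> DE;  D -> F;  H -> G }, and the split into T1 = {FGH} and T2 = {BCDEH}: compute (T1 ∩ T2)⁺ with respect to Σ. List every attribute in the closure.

T1 ∩ T2 = {H}.
H → G applies, adding G
Closure: {GH}.

GH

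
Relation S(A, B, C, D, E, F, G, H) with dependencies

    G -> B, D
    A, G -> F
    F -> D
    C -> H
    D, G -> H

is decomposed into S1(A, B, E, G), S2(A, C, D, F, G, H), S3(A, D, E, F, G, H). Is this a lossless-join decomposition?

Chase test. Columns are A, B, C, D, E, F, G, H; row i has aⱼ where attribute j ∈ Si, else bᵢⱼ.
Initial tableau (one row per fragment):
  row 1: a1 a2 b13 b14 a5 b16 a7 b18
  row 2: a1 b22 a3 a4 b25 a6 a7 a8
  row 3: a1 b32 b33 a4 a5 a6 a7 a8
Rows 1 and 2 agree on G; apply G→B, D and equate their B, D entries.
Rows 1 and 3 agree on G; apply G→B, D and equate their B, D entries.
Rows 1 and 2 agree on A, G; apply A, G→F and equate their F entries.
Rows 1 and 2 agree on D, G; apply D, G→H and equate their H entries.
No row becomes fully distinguished — the join is lossy.

No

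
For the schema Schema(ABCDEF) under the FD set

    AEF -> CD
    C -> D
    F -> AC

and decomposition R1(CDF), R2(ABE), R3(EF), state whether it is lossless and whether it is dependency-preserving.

lossy and not dependency-preserving

Lossless test (chase): Rows 1 and 3 agree on F; apply F→AC and equate their AC entries. Rows 1 and 3 agree on C; apply C→D and equate their D entries. No row becomes fully distinguished — the join is lossy.
Dependency preservation: the restricted closure of {F} across the fragments never reaches {AC}, so F → AC cannot be enforced without a join — not preserved.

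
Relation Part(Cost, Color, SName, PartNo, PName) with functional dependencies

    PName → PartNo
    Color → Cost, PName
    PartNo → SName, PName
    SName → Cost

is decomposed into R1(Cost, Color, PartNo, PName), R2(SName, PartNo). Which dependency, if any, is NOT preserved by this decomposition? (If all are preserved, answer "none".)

Check SName → Cost: no single fragment contains all of {Cost, SName}, and the restricted closure of {SName} across the fragments never reaches {Cost}.
PName → PartNo is preserved.
Color → Cost, PName is preserved.
PartNo → SName, PName is preserved.

SName → Cost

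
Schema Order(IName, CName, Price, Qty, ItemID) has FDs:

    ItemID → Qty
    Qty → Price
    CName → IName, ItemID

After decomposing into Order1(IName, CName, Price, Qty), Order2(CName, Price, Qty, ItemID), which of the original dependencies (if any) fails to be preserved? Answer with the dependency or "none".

ItemID → Qty lies within Order2.
Qty → Price lies within Order1.
CName → IName, ItemID: restricted closure across fragments reaches IName, ItemID.
Every dependency is enforceable on the fragments, so the decomposition is dependency-preserving.

none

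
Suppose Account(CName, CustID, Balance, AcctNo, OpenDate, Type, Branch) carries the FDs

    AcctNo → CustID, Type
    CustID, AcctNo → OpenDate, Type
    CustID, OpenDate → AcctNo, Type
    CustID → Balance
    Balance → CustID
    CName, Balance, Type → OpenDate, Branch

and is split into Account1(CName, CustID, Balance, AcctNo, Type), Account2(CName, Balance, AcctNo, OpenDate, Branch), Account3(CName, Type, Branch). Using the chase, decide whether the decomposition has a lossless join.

Chase test. Columns are CName, CustID, Balance, AcctNo, OpenDate, Type, Branch; row i has aⱼ where attribute j ∈ Accounti, else bᵢⱼ.
Initial tableau (one row per fragment):
  row 1: a1 a2 a3 a4 b15 a6 b17
  row 2: a1 b22 a3 a4 a5 b26 a7
  row 3: a1 b32 b33 b34 b35 a6 a7
Rows 1 and 2 agree on AcctNo; apply AcctNo→CustID, Type and equate their CustID, Type entries.
Rows 1 and 2 agree on CustID, AcctNo; apply CustID, AcctNo→OpenDate, Type and equate their OpenDate, Type entries.
Rows 1 and 2 agree on CName, Balance, Type; apply CName, Balance, Type→OpenDate, Branch and equate their OpenDate, Branch entries.
Row 1 is now all distinguished symbols — the join is lossless.

Yes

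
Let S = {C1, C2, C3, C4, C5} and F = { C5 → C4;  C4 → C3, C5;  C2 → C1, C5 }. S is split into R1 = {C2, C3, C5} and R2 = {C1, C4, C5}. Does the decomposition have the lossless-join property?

No

Common attributes: R1 ∩ R2 = {C5}.
Closure of {C5}: C5 → C4 applies, adding C4; C4 → C3, C5 applies, adding C3. So (C5)⁺ = {C3, C4, C5}.
The closure contains neither all of R1 = {C2, C3, C5} nor all of R2 = {C1, C4, C5}, so the common attributes are not a superkey of either fragment. The join is lossy.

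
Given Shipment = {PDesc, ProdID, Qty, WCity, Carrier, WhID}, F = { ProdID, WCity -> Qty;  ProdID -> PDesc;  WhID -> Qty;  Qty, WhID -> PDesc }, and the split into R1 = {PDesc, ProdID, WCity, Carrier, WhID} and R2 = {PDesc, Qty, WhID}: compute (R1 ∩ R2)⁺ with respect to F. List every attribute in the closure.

PDesc, Qty, WhID

R1 ∩ R2 = {PDesc, WhID}.
WhID → Qty applies, adding Qty
Closure: {PDesc, Qty, WhID}.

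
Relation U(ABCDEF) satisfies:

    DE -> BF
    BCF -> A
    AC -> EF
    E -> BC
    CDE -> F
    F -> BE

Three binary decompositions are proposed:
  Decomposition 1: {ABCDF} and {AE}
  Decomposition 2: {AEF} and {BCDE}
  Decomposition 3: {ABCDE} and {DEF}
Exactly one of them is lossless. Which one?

Decomposition 1: common = {A}, closure = {A} → lossy.
Decomposition 2: common = {E}, closure = {BCE} → lossy.
Decomposition 3: common = {DE}, closure = {ABCDEF} → lossless.

Decomposition 3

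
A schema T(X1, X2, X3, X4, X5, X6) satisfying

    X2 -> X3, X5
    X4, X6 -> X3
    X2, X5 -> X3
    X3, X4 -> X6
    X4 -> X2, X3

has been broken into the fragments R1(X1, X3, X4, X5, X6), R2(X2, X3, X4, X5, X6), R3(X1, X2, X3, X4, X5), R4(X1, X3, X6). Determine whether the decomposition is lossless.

Yes

Chase test. Columns are X1, X2, X3, X4, X5, X6; row i has aⱼ where attribute j ∈ Ri, else bᵢⱼ.
Initial tableau (one row per fragment):
  row 1: a1 b12 a3 a4 a5 a6
  row 2: b21 a2 a3 a4 a5 a6
  row 3: a1 a2 a3 a4 a5 b36
  row 4: a1 b42 a3 b44 b45 a6
Rows 1 and 3 agree on X3, X4; apply X3, X4→X6 and equate their X6 entries.
Rows 1 and 2 agree on X4; apply X4→X2, X3 and equate their X2, X3 entries.
Row 1 is now all distinguished symbols — the join is lossless.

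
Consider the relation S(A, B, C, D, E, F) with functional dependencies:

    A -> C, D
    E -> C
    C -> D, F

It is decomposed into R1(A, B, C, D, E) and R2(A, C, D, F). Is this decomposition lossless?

Common attributes: R1 ∩ R2 = {A, C, D}.
Closure of {A, C, D}: C → D, F applies, adding F. So (A, C, D)⁺ = {A, C, D, F}.
This closure contains every attribute of R2, so R1 ∩ R2 → R2. The join is lossless.

Yes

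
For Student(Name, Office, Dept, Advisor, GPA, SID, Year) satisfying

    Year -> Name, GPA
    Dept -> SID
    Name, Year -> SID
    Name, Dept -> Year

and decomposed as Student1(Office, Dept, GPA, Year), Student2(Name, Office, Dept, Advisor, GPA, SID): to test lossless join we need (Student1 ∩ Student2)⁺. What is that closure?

Student1 ∩ Student2 = {Office, Dept, GPA}.
Dept → SID applies, adding SID
Closure: {Office, Dept, GPA, SID}.

Office, Dept, GPA, SID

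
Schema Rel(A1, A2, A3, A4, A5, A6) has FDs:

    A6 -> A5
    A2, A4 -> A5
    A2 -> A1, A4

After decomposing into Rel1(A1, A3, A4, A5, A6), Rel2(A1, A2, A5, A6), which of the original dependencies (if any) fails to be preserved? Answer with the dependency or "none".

A2 -> A1, A4

Check A2 → A1, A4: no single fragment contains all of {A1, A2, A4}, and the restricted closure of {A2} across the fragments never reaches {A1, A4}.
A6 → A5 is preserved.
A2, A4 → A5 is preserved.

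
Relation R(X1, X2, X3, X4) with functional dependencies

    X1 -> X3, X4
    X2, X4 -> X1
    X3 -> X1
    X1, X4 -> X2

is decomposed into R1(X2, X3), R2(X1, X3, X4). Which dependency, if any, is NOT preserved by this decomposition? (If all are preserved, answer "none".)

X2, X4 -> X1

Check X2, X4 → X1: no single fragment contains all of {X1, X2, X4}, and the restricted closure of {X2, X4} across the fragments never reaches {X1}.
X1 → X3, X4 is preserved.
X3 → X1 is preserved.
X1, X4 → X2 is preserved.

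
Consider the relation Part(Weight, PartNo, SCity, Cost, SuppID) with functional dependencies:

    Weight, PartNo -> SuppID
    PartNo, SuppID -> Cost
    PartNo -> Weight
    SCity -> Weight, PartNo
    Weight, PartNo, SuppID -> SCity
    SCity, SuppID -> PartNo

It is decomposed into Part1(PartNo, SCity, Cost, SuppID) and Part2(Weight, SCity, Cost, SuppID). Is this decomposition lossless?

Yes

Common attributes: Part1 ∩ Part2 = {SCity, Cost, SuppID}.
Closure of {SCity, Cost, SuppID}: SCity → Weight, PartNo applies, adding Weight, PartNo. So (SCity, Cost, SuppID)⁺ = {Weight, PartNo, SCity, Cost, SuppID}.
This closure contains every attribute of Part1, so Part1 ∩ Part2 → Part1. The join is lossless.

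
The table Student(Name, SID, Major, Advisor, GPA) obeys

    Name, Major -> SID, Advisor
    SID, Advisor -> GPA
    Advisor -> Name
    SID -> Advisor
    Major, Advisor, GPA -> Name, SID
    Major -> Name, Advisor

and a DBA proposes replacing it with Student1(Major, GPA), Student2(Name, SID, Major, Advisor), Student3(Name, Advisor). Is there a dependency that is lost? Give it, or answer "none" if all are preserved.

SID, Advisor -> GPA

Check SID, Advisor → GPA: no single fragment contains all of {SID, Advisor, GPA}, and the restricted closure of {SID, Advisor} across the fragments never reaches {GPA}.
Name, Major → SID, Advisor is preserved.
Advisor → Name is preserved.
SID → Advisor is preserved.
Major, Advisor, GPA → Name, SID is preserved.
Major → Name, Advisor is preserved.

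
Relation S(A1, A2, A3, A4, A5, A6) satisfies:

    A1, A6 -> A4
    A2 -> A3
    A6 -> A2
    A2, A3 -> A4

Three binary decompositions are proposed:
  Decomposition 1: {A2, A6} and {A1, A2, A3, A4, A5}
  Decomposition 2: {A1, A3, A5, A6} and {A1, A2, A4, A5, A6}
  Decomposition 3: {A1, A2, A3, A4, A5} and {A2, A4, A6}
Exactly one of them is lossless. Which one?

Decomposition 1: common = {A2}, closure = {A2, A3, A4} → lossy.
Decomposition 2: common = {A1, A5, A6}, closure = {A1, A2, A3, A4, A5, A6} → lossless.
Decomposition 3: common = {A2, A4}, closure = {A2, A3, A4} → lossy.

Decomposition 2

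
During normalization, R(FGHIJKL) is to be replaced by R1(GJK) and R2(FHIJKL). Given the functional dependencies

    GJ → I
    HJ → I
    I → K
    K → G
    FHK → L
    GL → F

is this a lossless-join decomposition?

Common attributes: R1 ∩ R2 = {JK}.
Closure of {JK}: K → G applies, adding G; GJ → I applies, adding I. So (JK)⁺ = {GIJK}.
This closure contains every attribute of R1, so R1 ∩ R2 → R1. The join is lossless.

Yes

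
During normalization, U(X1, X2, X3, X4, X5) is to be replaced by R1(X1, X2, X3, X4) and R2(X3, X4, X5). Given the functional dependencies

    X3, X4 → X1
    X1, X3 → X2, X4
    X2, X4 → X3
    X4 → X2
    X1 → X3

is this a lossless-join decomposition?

Common attributes: R1 ∩ R2 = {X3, X4}.
Closure of {X3, X4}: X3, X4 → X1 applies, adding X1; X1, X3 → X2, X4 applies, adding X2. So (X3, X4)⁺ = {X1, X2, X3, X4}.
This closure contains every attribute of R1, so R1 ∩ R2 → R1. The join is lossless.

Yes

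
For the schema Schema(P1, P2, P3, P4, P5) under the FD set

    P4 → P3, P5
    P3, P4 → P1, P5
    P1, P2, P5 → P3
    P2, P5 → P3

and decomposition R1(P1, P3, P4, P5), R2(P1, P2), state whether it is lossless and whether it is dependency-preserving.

lossy and not dependency-preserving

Lossless test: (P1)⁺ = {P1}, which is a superkey of neither fragment — lossy.
Dependency preservation: the restricted closure of {P1, P2, P5} across the fragments never reaches {P3}, so P1, P2, P5 → P3 cannot be enforced without a join — not preserved.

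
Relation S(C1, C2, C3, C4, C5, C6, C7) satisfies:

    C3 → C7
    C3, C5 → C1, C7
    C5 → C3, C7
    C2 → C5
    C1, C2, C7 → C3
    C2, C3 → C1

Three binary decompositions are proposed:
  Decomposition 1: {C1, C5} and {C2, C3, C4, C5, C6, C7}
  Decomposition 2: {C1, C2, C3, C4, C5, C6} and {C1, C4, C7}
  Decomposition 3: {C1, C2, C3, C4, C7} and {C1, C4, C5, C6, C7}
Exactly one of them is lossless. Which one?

Decomposition 1: common = {C5}, closure = {C1, C3, C5, C7} → lossless.
Decomposition 2: common = {C1, C4}, closure = {C1, C4} → lossy.
Decomposition 3: common = {C1, C4, C7}, closure = {C1, C4, C7} → lossy.

Decomposition 1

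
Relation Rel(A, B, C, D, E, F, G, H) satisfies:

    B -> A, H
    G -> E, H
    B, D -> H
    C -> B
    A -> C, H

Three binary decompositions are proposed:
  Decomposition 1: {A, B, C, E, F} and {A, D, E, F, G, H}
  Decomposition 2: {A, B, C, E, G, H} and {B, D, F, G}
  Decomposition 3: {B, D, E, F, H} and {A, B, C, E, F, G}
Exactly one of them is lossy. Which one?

Decomposition 3

Decomposition 1: common = {A, E, F}, closure = {A, B, C, E, F, H} → lossless.
Decomposition 2: common = {B, G}, closure = {A, B, C, E, G, H} → lossless.
Decomposition 3: common = {B, E, F}, closure = {A, B, C, E, F, H} → lossy.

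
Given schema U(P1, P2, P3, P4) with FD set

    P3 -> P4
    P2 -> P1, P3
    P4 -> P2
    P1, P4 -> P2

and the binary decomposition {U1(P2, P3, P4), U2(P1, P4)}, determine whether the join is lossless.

Common attributes: U1 ∩ U2 = {P4}.
Closure of {P4}: P4 → P2 applies, adding P2; P2 → P1, P3 applies, adding P1, P3. So (P4)⁺ = {P1, P2, P3, P4}.
This closure contains every attribute of U1, so U1 ∩ U2 → U1. The join is lossless.

Yes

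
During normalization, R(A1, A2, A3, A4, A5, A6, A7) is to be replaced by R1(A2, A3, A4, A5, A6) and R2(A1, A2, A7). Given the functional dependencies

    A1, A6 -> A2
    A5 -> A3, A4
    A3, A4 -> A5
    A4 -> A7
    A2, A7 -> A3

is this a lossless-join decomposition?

Common attributes: R1 ∩ R2 = {A2}.
No dependency enlarges {A2}, so (A2)⁺ = {A2}.
The closure contains neither all of R1 = {A2, A3, A4, A5, A6} nor all of R2 = {A1, A2, A7}, so the common attributes are not a superkey of either fragment. The join is lossy.

No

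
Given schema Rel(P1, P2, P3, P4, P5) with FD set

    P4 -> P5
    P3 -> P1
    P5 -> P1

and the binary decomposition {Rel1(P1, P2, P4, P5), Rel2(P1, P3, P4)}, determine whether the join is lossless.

Common attributes: Rel1 ∩ Rel2 = {P1, P4}.
Closure of {P1, P4}: P4 → P5 applies, adding P5. So (P1, P4)⁺ = {P1, P4, P5}.
The closure contains neither all of Rel1 = {P1, P2, P4, P5} nor all of Rel2 = {P1, P3, P4}, so the common attributes are not a superkey of either fragment. The join is lossy.

No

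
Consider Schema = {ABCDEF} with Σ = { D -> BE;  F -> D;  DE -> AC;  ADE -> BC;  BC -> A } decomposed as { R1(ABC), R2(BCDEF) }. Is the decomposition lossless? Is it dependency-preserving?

Lossless test: (BC)⁺ = {ABC}, which contains all of one fragment — lossless.
Dependency preservation: DE → AC; ADE → BC are not contained in any single fragment, but the restricted closure of each left-hand side across the fragments still reaches the right-hand side; the remaining FDs each lie inside some fragment. All dependencies are preserved.

lossless and dependency-preserving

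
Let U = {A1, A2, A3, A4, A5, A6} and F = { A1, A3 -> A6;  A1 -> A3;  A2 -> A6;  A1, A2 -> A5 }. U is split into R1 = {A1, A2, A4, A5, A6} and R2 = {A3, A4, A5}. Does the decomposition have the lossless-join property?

No

Common attributes: R1 ∩ R2 = {A4, A5}.
No dependency enlarges {A4, A5}, so (A4, A5)⁺ = {A4, A5}.
The closure contains neither all of R1 = {A1, A2, A4, A5, A6} nor all of R2 = {A3, A4, A5}, so the common attributes are not a superkey of either fragment. The join is lossy.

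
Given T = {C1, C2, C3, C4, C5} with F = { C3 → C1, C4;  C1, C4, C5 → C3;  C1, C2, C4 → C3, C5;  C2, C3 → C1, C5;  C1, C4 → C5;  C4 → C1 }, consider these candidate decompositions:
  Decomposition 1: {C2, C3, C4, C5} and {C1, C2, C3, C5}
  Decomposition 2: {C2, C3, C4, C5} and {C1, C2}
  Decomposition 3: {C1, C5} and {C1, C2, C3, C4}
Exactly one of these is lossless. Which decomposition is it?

Decomposition 1: common = {C2, C3, C5}, closure = {C1, C2, C3, C4, C5} → lossless.
Decomposition 2: common = {C2}, closure = {C2} → lossy.
Decomposition 3: common = {C1}, closure = {C1} → lossy.

Decomposition 1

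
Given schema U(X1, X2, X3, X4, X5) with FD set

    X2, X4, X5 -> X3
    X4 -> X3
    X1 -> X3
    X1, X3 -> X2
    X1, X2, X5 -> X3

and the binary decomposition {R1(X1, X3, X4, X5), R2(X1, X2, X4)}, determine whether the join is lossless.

Common attributes: R1 ∩ R2 = {X1, X4}.
Closure of {X1, X4}: X4 → X3 applies, adding X3; X1, X3 → X2 applies, adding X2. So (X1, X4)⁺ = {X1, X2, X3, X4}.
This closure contains every attribute of R2, so R1 ∩ R2 → R2. The join is lossless.

Yes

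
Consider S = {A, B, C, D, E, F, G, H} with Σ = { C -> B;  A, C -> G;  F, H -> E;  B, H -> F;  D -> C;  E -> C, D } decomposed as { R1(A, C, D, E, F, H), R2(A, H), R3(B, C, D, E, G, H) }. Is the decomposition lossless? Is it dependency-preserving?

Lossless test (chase): Rows 1 and 3 agree on C; apply C→B and equate their B entries. Rows 1 and 3 agree on B, H; apply B, H→F and equate their F entries. No row becomes fully distinguished — the join is lossy.
Dependency preservation: the restricted closure of {A, C} across the fragments never reaches {G}, so A, C → G cannot be enforced without a join — not preserved.

lossy and not dependency-preserving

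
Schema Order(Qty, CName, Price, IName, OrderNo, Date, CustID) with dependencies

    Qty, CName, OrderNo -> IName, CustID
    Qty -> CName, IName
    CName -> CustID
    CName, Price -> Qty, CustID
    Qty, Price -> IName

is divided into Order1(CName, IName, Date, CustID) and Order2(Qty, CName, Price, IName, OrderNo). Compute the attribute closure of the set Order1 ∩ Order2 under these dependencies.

Order1 ∩ Order2 = {CName, IName}.
CName → CustID applies, adding CustID
Closure: {CName, IName, CustID}.

CName, IName, CustID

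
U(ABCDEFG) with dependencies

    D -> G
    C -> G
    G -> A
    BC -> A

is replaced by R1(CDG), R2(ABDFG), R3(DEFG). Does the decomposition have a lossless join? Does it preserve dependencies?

Lossless test (chase): Rows 1 and 2 agree on G; apply G→A and equate their A entries. Rows 1 and 3 agree on G; apply G→A and equate their A entries. No row becomes fully distinguished — the join is lossy.
Dependency preservation: BC → A is not contained in any single fragment, but the restricted closure of its left-hand side across the fragments still reaches the right-hand side; the remaining FDs each lie inside some fragment. All dependencies are preserved.

lossy but dependency-preserving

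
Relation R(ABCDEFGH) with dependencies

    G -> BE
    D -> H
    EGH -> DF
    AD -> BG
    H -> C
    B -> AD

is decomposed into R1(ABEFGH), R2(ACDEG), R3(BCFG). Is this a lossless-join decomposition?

Chase test. Columns are ABCDEFGH; row i has aⱼ where attribute j ∈ Ri, else bᵢⱼ.
Initial tableau (one row per fragment):
  row 1: a1 a2 b13 b14 a5 a6 a7 a8
  row 2: a1 b22 a3 a4 a5 b26 a7 b28
  row 3: b31 a2 a3 b34 b35 a6 a7 b38
Rows 1 and 2 agree on G; apply G→BE and equate their BE entries.
Rows 1 and 3 agree on G; apply G→BE and equate their BE entries.
Rows 1 and 2 agree on B; apply B→AD and equate their AD entries.
Rows 1 and 3 agree on B; apply B→AD and equate their AD entries.
Rows 1 and 2 agree on D; apply D→H and equate their H entries.
Rows 1 and 3 agree on D; apply D→H and equate their H entries.
Rows 1 and 2 agree on EGH; apply EGH→DF and equate their DF entries.
Rows 1 and 2 agree on H; apply H→C and equate their C entries.
Row 1 is now all distinguished symbols — the join is lossless.

Yes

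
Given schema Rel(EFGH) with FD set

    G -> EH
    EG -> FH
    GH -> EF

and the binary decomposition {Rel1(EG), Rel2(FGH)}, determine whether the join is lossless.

Yes

Common attributes: Rel1 ∩ Rel2 = {G}.
Closure of {G}: G → EH applies, adding EH; EG → FH applies, adding F. So (G)⁺ = {EFGH}.
This closure contains every attribute of Rel1, so Rel1 ∩ Rel2 → Rel1. The join is lossless.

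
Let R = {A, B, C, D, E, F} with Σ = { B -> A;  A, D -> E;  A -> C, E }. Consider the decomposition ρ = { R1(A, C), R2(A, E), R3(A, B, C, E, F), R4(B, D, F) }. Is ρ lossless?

Yes

Chase test. Columns are A, B, C, D, E, F; row i has aⱼ where attribute j ∈ Ri, else bᵢⱼ.
Initial tableau (one row per fragment):
  row 1: a1 b12 a3 b14 b15 b16
  row 2: a1 b22 b23 b24 a5 b26
  row 3: a1 a2 a3 b34 a5 a6
  row 4: b41 a2 b43 a4 b45 a6
Rows 3 and 4 agree on B; apply B→A and equate their A entries.
Rows 1 and 2 agree on A; apply A→C, E and equate their C, E entries.
Rows 1 and 4 agree on A; apply A→C, E and equate their C, E entries.
Row 4 is now all distinguished symbols — the join is lossless.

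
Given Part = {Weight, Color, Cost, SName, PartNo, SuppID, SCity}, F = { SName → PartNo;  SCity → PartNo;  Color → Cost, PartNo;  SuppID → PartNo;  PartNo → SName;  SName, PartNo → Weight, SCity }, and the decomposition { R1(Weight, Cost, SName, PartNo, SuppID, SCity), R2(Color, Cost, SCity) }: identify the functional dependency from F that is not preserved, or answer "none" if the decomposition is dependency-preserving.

SName → PartNo lies within R1.
SCity → PartNo lies within R1.
Color → Cost, PartNo: restricted closure across fragments reaches Cost, PartNo.
SuppID → PartNo lies within R1.
PartNo → SName lies within R1.
SName, PartNo → Weight, SCity lies within R1.
Every dependency is enforceable on the fragments, so the decomposition is dependency-preserving.

none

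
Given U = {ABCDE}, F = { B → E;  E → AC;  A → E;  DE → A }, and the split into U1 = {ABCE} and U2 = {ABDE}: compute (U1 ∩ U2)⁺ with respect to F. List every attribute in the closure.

U1 ∩ U2 = {ABE}.
E → AC applies, adding C
Closure: {ABCE}.

ABCE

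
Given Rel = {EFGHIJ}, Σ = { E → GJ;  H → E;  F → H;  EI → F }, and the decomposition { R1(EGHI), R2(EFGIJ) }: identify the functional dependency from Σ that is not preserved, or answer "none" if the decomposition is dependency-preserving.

Check F → H: no single fragment contains all of {FH}, and the restricted closure of {F} across the fragments never reaches {H}.
E → GJ is preserved.
H → E is preserved.
EI → F is preserved.

F → H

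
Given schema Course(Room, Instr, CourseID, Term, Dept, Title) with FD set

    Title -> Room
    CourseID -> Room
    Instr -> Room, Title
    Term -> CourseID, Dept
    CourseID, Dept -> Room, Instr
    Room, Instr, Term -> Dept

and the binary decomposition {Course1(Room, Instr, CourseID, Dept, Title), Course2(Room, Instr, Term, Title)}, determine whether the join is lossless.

Common attributes: Course1 ∩ Course2 = {Room, Instr, Title}.
No dependency enlarges {Room, Instr, Title}, so (Room, Instr, Title)⁺ = {Room, Instr, Title}.
The closure contains neither all of Course1 = {Room, Instr, CourseID, Dept, Title} nor all of Course2 = {Room, Instr, Term, Title}, so the common attributes are not a superkey of either fragment. The join is lossy.

No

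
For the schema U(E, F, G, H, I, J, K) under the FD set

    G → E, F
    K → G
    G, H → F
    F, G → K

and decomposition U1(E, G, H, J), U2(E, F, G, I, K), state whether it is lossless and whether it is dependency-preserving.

lossy but dependency-preserving

Lossless test: (E, G)⁺ = {E, F, G, K}, which is a superkey of neither fragment — lossy.
Dependency preservation: G, H → F is not contained in any single fragment, but the restricted closure of its left-hand side across the fragments still reaches the right-hand side; the remaining FDs each lie inside some fragment. All dependencies are preserved.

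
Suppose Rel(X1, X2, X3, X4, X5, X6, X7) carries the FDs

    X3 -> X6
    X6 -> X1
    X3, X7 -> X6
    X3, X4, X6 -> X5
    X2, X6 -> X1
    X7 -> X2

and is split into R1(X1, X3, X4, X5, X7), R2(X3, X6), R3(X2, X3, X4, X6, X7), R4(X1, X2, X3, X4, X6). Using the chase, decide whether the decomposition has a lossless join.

Yes

Chase test. Columns are X1, X2, X3, X4, X5, X6, X7; row i has aⱼ where attribute j ∈ Ri, else bᵢⱼ.
Initial tableau (one row per fragment):
  row 1: a1 b12 a3 a4 a5 b16 a7
  row 2: b21 b22 a3 b24 b25 a6 b27
  row 3: b31 a2 a3 a4 b35 a6 a7
  row 4: a1 a2 a3 a4 b45 a6 b47
Rows 1 and 2 agree on X3; apply X3→X6 and equate their X6 entries.
Rows 1 and 2 agree on X6; apply X6→X1 and equate their X1 entries.
Rows 1 and 3 agree on X6; apply X6→X1 and equate their X1 entries.
Rows 1 and 3 agree on X3, X4, X6; apply X3, X4, X6→X5 and equate their X5 entries.
Rows 1 and 4 agree on X3, X4, X6; apply X3, X4, X6→X5 and equate their X5 entries.
Rows 1 and 3 agree on X7; apply X7→X2 and equate their X2 entries.
Row 1 is now all distinguished symbols — the join is lossless.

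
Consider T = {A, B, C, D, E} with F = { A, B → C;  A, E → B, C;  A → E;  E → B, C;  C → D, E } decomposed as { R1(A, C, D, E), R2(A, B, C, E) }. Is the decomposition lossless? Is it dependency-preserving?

Lossless test: (A, C, E)⁺ = {A, B, C, D, E}, which contains all of one fragment — lossless.
Dependency preservation: every FD's attributes lie within a single fragment, so each can be enforced locally — preserved.

lossless and dependency-preserving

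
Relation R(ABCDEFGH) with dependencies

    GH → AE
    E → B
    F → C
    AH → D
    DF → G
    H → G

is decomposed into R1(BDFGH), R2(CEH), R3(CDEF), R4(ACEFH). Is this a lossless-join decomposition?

Chase test. Columns are ABCDEFGH; row i has aⱼ where attribute j ∈ Ri, else bᵢⱼ.
Initial tableau (one row per fragment):
  row 1: b11 a2 b13 a4 b15 a6 a7 a8
  row 2: b21 b22 a3 b24 a5 b26 b27 a8
  row 3: b31 b32 a3 a4 a5 a6 b37 b38
  row 4: a1 b42 a3 b44 a5 a6 b47 a8
Rows 2 and 3 agree on E; apply E→B and equate their B entries.
Rows 2 and 4 agree on E; apply E→B and equate their B entries.
Rows 1 and 3 agree on F; apply F→C and equate their C entries.
Rows 1 and 3 agree on DF; apply DF→G and equate their G entries.
Rows 1 and 2 agree on H; apply H→G and equate their G entries.
Rows 1 and 4 agree on H; apply H→G and equate their G entries.
Rows 1 and 2 agree on GH; apply GH→AE and equate their AE entries.
Rows 1 and 4 agree on GH; apply GH→AE and equate their AE entries.
Rows 1 and 2 agree on E; apply E→B and equate their B entries.
Rows 1 and 2 agree on AH; apply AH→D and equate their D entries.
Rows 1 and 4 agree on AH; apply AH→D and equate their D entries.
Row 1 is now all distinguished symbols — the join is lossless.

Yes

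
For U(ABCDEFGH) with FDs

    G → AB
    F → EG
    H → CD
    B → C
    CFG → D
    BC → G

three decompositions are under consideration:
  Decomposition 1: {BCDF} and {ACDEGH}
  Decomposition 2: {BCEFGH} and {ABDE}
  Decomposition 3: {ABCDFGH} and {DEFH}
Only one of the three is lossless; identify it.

Decomposition 3

Decomposition 1: common = {CD}, closure = {CD} → lossy.
Decomposition 2: common = {BE}, closure = {ABCEG} → lossy.
Decomposition 3: common = {DFH}, closure = {ABCDEFGH} → lossless.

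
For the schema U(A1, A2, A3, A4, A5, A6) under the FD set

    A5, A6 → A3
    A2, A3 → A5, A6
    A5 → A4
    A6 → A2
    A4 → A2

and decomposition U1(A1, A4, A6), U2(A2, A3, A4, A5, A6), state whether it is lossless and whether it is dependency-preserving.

Lossless test: (A4, A6)⁺ = {A2, A4, A6}, which is a superkey of neither fragment — lossy.
Dependency preservation: every FD's attributes lie within a single fragment, so each can be enforced locally — preserved.

lossy but dependency-preserving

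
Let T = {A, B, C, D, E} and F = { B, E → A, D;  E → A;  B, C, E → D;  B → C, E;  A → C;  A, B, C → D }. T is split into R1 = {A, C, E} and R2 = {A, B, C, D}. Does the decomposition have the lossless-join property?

No

Common attributes: R1 ∩ R2 = {A, C}.
No dependency enlarges {A, C}, so (A, C)⁺ = {A, C}.
The closure contains neither all of R1 = {A, C, E} nor all of R2 = {A, B, C, D}, so the common attributes are not a superkey of either fragment. The join is lossy.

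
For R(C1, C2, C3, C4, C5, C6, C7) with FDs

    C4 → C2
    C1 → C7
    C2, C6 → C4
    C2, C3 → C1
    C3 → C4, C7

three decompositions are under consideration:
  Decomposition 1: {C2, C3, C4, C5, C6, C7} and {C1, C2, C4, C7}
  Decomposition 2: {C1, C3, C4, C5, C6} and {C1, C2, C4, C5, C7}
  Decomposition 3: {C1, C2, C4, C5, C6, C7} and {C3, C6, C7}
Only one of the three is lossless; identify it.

Decomposition 2

Decomposition 1: common = {C2, C4, C7}, closure = {C2, C4, C7} → lossy.
Decomposition 2: common = {C1, C4, C5}, closure = {C1, C2, C4, C5, C7} → lossless.
Decomposition 3: common = {C6, C7}, closure = {C6, C7} → lossy.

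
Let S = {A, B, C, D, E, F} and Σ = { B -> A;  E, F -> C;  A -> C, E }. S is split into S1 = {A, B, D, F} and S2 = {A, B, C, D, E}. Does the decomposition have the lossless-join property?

Yes

Common attributes: S1 ∩ S2 = {A, B, D}.
Closure of {A, B, D}: A → C, E applies, adding C, E. So (A, B, D)⁺ = {A, B, C, D, E}.
This closure contains every attribute of S2, so S1 ∩ S2 → S2. The join is lossless.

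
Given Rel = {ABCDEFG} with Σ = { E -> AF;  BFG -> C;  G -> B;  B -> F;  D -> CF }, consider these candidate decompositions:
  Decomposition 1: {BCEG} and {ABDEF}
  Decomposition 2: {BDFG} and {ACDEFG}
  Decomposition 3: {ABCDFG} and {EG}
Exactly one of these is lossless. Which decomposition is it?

Decomposition 2

Decomposition 1: common = {BE}, closure = {ABEF} → lossy.
Decomposition 2: common = {DFG}, closure = {BCDFG} → lossless.
Decomposition 3: common = {G}, closure = {BCFG} → lossy.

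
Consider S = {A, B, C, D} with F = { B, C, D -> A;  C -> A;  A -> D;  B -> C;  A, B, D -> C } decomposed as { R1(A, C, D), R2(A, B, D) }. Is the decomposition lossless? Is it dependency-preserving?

lossy and not dependency-preserving

Lossless test: (A, D)⁺ = {A, D}, which is a superkey of neither fragment — lossy.
Dependency preservation: the restricted closure of {B} across the fragments never reaches {C}, so B → C cannot be enforced without a join — not preserved.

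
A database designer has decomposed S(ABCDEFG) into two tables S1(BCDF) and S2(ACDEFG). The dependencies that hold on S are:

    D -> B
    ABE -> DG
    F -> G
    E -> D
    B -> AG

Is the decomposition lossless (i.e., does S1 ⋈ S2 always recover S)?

Common attributes: S1 ∩ S2 = {CDF}.
Closure of {CDF}: D → B applies, adding B; F → G applies, adding G; B → AG applies, adding A. So (CDF)⁺ = {ABCDFG}.
This closure contains every attribute of S1, so S1 ∩ S2 → S1. The join is lossless.

Yes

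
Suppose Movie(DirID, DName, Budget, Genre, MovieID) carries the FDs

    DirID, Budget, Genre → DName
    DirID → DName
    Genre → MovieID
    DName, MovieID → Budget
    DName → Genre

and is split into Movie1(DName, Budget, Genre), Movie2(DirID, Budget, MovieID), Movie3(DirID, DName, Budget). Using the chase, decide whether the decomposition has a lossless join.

Chase test. Columns are DirID, DName, Budget, Genre, MovieID; row i has aⱼ where attribute j ∈ Moviei, else bᵢⱼ.
Initial tableau (one row per fragment):
  row 1: b11 a2 a3 a4 b15
  row 2: a1 b22 a3 b24 a5
  row 3: a1 a2 a3 b34 b35
Rows 2 and 3 agree on DirID; apply DirID→DName and equate their DName entries.
Rows 1 and 2 agree on DName; apply DName→Genre and equate their Genre entries.
Rows 1 and 3 agree on DName; apply DName→Genre and equate their Genre entries.
Rows 1 and 2 agree on Genre; apply Genre→MovieID and equate their MovieID entries.
Rows 1 and 3 agree on Genre; apply Genre→MovieID and equate their MovieID entries.
Row 2 is now all distinguished symbols — the join is lossless.

Yes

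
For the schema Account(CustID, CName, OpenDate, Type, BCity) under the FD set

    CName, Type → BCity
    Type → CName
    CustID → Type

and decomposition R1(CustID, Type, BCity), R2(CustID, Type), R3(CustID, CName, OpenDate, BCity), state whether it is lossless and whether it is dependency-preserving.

lossless but not dependency-preserving

Lossless test (chase): Rows 1 and 2 agree on Type; apply Type→CName and equate their CName entries. Rows 1 and 3 agree on CustID; apply CustID→Type and equate their Type entries. Rows 1 and 2 agree on CName, Type; apply CName, Type→BCity and equate their BCity entries. Rows 1 and 3 agree on Type; apply Type→CName and equate their CName entries. Row 3 is now all distinguished symbols — the join is lossless.
Dependency preservation: the restricted closure of {Type} across the fragments never reaches {CName}, so Type → CName cannot be enforced without a join — not preserved.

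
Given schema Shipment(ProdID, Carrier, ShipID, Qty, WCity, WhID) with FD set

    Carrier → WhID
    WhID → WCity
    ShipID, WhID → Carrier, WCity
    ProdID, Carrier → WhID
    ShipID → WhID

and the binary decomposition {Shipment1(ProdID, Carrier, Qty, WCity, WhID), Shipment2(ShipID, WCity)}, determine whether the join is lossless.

No

Common attributes: Shipment1 ∩ Shipment2 = {WCity}.
No dependency enlarges {WCity}, so (WCity)⁺ = {WCity}.
The closure contains neither all of Shipment1 = {ProdID, Carrier, Qty, WCity, WhID} nor all of Shipment2 = {ShipID, WCity}, so the common attributes are not a superkey of either fragment. The join is lossy.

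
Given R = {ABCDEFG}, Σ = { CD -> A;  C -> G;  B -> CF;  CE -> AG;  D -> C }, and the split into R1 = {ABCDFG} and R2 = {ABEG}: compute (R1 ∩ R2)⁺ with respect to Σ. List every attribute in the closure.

ABCFG

R1 ∩ R2 = {ABG}.
B → CF applies, adding CF
Closure: {ABCFG}.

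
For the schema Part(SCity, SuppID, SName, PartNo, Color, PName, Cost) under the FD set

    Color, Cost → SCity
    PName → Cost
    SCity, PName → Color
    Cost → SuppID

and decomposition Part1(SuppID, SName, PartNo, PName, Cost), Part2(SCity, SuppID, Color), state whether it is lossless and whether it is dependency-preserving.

Lossless test: (SuppID)⁺ = {SuppID}, which is a superkey of neither fragment — lossy.
Dependency preservation: the restricted closure of {Color, Cost} across the fragments never reaches {SCity}, so Color, Cost → SCity cannot be enforced without a join — not preserved.

lossy and not dependency-preserving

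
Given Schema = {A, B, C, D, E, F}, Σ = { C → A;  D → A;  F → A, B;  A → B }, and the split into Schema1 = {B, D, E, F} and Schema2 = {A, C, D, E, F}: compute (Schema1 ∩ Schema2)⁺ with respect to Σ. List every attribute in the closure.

Schema1 ∩ Schema2 = {D, E, F}.
D → A applies, adding A
F → A, B applies, adding B
Closure: {A, B, D, E, F}.

A, B, D, E, F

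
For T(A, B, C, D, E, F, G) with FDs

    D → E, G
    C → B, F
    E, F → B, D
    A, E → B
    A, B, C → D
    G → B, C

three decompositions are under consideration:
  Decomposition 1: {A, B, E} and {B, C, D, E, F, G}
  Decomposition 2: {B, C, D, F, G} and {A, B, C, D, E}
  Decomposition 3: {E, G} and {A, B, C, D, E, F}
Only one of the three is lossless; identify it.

Decomposition 1: common = {B, E}, closure = {B, E} → lossy.
Decomposition 2: common = {B, C, D}, closure = {B, C, D, E, F, G} → lossless.
Decomposition 3: common = {E}, closure = {E} → lossy.

Decomposition 2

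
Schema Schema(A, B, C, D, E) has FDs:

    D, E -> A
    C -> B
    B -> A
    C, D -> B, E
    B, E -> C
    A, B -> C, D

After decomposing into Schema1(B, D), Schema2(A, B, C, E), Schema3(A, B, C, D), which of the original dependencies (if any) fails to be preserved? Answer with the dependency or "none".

Check D, E → A: no single fragment contains all of {A, D, E}, and the restricted closure of {D, E} across the fragments never reaches {A}.
C → B is preserved.
B → A is preserved.
C, D → B, E is preserved.
B, E → C is preserved.
A, B → C, D is preserved.

D, E -> A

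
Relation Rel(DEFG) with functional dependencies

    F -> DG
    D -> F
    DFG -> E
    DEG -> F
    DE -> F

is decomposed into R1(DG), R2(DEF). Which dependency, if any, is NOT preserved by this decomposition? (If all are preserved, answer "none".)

none

F → DG: restricted closure across fragments reaches DG.
D → F lies within R2.
DFG → E: restricted closure across fragments reaches E.
DEG → F: restricted closure across fragments reaches F.
DE → F lies within R2.
Every dependency is enforceable on the fragments, so the decomposition is dependency-preserving.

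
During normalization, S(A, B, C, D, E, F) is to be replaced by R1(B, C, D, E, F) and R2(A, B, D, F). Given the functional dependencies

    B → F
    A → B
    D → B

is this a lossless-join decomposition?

No

Common attributes: R1 ∩ R2 = {B, D, F}.
No dependency enlarges {B, D, F}, so (B, D, F)⁺ = {B, D, F}.
The closure contains neither all of R1 = {B, C, D, E, F} nor all of R2 = {A, B, D, F}, so the common attributes are not a superkey of either fragment. The join is lossy.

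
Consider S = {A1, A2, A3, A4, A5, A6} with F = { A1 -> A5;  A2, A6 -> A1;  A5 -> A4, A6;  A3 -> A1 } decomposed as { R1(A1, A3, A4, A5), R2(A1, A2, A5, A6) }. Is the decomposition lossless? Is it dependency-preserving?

Lossless test: (A1, A5)⁺ = {A1, A4, A5, A6}, which is a superkey of neither fragment — lossy.
Dependency preservation: A5 → A4, A6 is not contained in any single fragment, but the restricted closure of its left-hand side across the fragments still reaches the right-hand side; the remaining FDs each lie inside some fragment. All dependencies are preserved.

lossy but dependency-preserving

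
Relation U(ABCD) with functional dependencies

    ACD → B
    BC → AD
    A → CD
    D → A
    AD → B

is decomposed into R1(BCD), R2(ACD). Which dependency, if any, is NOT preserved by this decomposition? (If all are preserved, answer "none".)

none

ACD → B: restricted closure across fragments reaches B.
BC → AD: restricted closure across fragments reaches AD.
A → CD lies within R2.
D → A lies within R2.
AD → B: restricted closure across fragments reaches B.
Every dependency is enforceable on the fragments, so the decomposition is dependency-preserving.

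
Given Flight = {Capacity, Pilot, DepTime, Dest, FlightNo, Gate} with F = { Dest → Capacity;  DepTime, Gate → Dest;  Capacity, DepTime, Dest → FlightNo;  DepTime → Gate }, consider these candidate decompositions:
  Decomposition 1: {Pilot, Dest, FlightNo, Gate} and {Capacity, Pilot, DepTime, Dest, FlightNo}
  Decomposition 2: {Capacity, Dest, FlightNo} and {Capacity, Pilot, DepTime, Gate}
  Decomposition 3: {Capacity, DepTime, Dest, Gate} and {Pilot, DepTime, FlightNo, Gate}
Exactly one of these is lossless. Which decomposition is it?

Decomposition 3

Decomposition 1: common = {Pilot, Dest, FlightNo}, closure = {Capacity, Pilot, Dest, FlightNo} → lossy.
Decomposition 2: common = {Capacity}, closure = {Capacity} → lossy.
Decomposition 3: common = {DepTime, Gate}, closure = {Capacity, DepTime, Dest, FlightNo, Gate} → lossless.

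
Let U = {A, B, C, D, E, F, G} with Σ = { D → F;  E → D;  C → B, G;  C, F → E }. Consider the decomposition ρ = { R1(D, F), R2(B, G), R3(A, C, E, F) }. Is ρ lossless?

Chase test. Columns are A, B, C, D, E, F, G; row i has aⱼ where attribute j ∈ Ri, else bᵢⱼ.
Initial tableau (one row per fragment):
  row 1: b11 b12 b13 a4 b15 a6 b17
  row 2: b21 a2 b23 b24 b25 b26 a7
  row 3: a1 b32 a3 b34 a5 a6 b37
No row becomes fully distinguished — the join is lossy.

No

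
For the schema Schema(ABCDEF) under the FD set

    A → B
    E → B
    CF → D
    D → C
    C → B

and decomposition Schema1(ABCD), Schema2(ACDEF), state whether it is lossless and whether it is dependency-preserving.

lossless but not dependency-preserving

Lossless test: (ACD)⁺ = {ABCD}, which contains all of one fragment — lossless.
Dependency preservation: the restricted closure of {E} across the fragments never reaches {B}, so E → B cannot be enforced without a join — not preserved.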